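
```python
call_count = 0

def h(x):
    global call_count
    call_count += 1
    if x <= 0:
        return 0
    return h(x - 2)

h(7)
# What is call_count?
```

Linear recursion stepping by 2: 5 calls from x=7 down to ≤0.

Answer: 5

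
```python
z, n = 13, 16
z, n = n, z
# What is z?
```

Trace:
`z, n = 13, 16` → z = 13; n = 16
`z, n = n, z` → z = 16; n = 13
So z = 16

Answer: 16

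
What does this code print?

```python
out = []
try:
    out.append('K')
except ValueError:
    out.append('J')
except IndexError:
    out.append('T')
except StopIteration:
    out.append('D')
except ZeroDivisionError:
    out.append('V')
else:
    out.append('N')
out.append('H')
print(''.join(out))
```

Execution trace: 'K' (try body, no exception) → 'N' (else) → 'H' (after the try/except). Output: KNH

Answer: KNH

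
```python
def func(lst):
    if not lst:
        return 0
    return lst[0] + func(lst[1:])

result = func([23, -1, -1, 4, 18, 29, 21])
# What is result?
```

23 + (-1) + (-1) + 4 + 18 + 29 + 21 + 0 = 93

Answer: 93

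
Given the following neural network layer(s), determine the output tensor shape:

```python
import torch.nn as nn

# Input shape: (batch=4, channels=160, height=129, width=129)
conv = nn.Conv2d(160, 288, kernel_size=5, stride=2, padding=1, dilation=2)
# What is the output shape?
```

Input: (4, 160, 129, 129) -> Output: (4, 288, 62, 62)

Answer: (4, 288, 62, 62)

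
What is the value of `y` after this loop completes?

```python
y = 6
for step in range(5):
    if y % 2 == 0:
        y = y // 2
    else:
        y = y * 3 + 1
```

Collatz-style transformation from 6
`y` takes the values: 6 → 3 → 10 → 5 → 16 → 8

Answer: 8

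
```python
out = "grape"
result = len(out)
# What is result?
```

Trace:
`out = "grape"` → out = 'grape'
`result = len(out)` → result = 5
So result = 5

Answer: 5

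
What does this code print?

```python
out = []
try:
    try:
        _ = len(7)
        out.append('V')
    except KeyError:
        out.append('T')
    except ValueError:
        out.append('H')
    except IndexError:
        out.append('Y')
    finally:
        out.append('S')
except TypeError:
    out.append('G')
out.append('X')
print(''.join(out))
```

Execution trace: 'S' (inner finally) → 'G' (outer except TypeError) → 'X' (after the try/except). Output: SGX

Answer: SGX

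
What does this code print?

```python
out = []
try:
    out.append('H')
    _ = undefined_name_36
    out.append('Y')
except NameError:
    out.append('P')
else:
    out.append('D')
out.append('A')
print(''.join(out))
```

Execution trace: 'H' (try body) → 'P' (except NameError) → 'A' (after the try/except). Output: HPA

Answer: HPA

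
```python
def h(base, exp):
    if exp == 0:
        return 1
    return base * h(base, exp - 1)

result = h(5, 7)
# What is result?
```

h(5, 7) = 5 * 5 * 5 * 5 * 5 * 5 * 5 = 78125

Answer: 78125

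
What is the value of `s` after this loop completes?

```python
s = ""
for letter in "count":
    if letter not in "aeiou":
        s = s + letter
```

Remove vowels from 'count'
`s` takes the values: "" → "c" → "cn" → "cnt"

Answer: "cnt"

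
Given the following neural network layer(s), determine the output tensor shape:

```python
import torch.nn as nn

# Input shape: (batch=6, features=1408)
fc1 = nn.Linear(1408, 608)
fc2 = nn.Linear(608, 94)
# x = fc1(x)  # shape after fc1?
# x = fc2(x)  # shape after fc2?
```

Input: (6, 1408) -> after fc1: (6, 608) -> Output: (6, 94)

Answer: (6, 94)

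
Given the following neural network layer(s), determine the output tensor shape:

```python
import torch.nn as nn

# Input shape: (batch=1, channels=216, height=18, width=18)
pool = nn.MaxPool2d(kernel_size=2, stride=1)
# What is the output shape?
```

Input: (1, 216, 18, 18) -> Output: (1, 216, 17, 17)

Answer: (1, 216, 17, 17)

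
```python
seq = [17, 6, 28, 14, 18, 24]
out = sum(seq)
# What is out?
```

Trace:
`seq = [17, 6, 28, 14, 18, 24]` → seq = [17, 6, 28, 14, 18, 24]
`out = sum(seq)` → out = 107
So out = 107

Answer: 107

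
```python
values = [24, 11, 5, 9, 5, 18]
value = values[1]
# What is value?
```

Trace:
`values = [24, 11, 5, 9, 5, 18]` → values = [24, 11, 5, 9, 5, 18]
`value = values[1]` → value = 11
So value = 11

Answer: 11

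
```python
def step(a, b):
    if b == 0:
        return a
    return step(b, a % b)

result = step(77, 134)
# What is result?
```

step(77, 134) -> step(134, 77) -> step(77, 57) -> step(57, 20) -> step(20, 17) -> step(17, 3) -> step(3, 2) -> step(2, 1) -> step(1, 0) -> 1

Answer: 1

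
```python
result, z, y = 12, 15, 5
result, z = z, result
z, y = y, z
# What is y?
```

Trace:
`result, z, y = 12, 15, 5` → result = 12; z = 15; y = 5
`result, z = z, result` → result = 15; z = 12
`z, y = y, z` → z = 5; y = 12
So y = 12

Answer: 12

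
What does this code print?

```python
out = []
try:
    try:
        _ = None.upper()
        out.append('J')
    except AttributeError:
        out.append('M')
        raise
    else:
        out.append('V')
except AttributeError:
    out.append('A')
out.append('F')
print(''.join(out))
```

Execution trace: 'M' (except AttributeError) → 'A' (outer except AttributeError) → 'F' (after the try/except). Output: MAF

Answer: MAF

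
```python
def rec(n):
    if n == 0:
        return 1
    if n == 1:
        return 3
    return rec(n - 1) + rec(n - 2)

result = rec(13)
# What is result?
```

Build up from base cases: rec(0)=1, rec(1)=3, rec(2)=4, rec(3)=7, rec(4)=11, rec(5)=18, rec(6)=29, ..., rec(13)=843

Answer: 843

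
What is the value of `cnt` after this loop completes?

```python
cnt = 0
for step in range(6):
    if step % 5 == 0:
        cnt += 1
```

Count numbers divisible by 5 in range(6)
`cnt` takes the values: 0 → 1 → 2

Answer: 2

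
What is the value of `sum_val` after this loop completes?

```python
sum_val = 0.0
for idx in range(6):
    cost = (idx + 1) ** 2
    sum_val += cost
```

Sum of squared losses 1² + 2² + ... + 6²
`sum_val` takes the values: 0.0 → 1.0 → 5.0 → 14.0 → 30.0 → 55.0 → 91.0

Answer: 91.0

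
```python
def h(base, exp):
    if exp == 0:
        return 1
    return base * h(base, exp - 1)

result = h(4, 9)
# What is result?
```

h(4, 9) = 4 * 4 * 4 * 4 * 4 * 4 * 4 * 4 * 4 = 262144

Answer: 262144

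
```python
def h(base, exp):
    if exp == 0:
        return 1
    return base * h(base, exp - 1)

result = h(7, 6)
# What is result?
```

h(7, 6) = 7 * 7 * 7 * 7 * 7 * 7 = 117649

Answer: 117649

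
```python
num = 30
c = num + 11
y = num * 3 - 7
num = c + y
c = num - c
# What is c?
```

Trace:
`num = 30` → num = 30
`c = num + 11` → c = 41
`y = num * 3 - 7` → y = 83
`num = c + y` → num = 124
`c = num - c` → c = 83
So c = 83

Answer: 83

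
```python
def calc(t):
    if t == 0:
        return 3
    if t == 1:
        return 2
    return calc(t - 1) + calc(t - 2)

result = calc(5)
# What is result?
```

Build up from base cases: calc(0)=3, calc(1)=2, calc(2)=5, calc(3)=7, calc(4)=12, calc(5)=19

Answer: 19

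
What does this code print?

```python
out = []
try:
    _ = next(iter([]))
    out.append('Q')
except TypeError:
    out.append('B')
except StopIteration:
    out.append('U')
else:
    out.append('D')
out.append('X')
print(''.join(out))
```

Execution trace: 'U' (except StopIteration) → 'X' (after the try/except). Output: UX

Answer: UX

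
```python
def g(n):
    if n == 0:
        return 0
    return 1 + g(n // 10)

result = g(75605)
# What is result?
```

Count of digits of 75605: 5

Answer: 5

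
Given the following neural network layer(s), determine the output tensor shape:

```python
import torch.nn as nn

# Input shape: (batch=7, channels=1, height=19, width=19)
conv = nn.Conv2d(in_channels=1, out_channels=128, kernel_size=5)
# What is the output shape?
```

Input: (7, 1, 19, 19) -> Output: (7, 128, 15, 15)

Answer: (7, 128, 15, 15)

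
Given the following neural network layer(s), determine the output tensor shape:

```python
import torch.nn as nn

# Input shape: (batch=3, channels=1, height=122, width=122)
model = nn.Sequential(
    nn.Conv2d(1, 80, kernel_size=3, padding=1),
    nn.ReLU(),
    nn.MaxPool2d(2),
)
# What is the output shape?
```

Input: (3, 1, 122, 122) -> after Conv2d: (3, 80, 122, 122) -> after ReLU: (3, 80, 122, 122) -> Output: (3, 80, 61, 61)

Answer: (3, 80, 61, 61)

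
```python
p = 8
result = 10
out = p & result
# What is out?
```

Trace:
`p = 8` → p = 8
`result = 10` → result = 10
`out = p & result` → out = 8
So out = 8

Answer: 8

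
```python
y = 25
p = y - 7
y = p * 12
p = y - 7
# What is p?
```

Trace:
`y = 25` → y = 25
`p = y - 7` → p = 18
`y = p * 12` → y = 216
`p = y - 7` → p = 209
So p = 209

Answer: 209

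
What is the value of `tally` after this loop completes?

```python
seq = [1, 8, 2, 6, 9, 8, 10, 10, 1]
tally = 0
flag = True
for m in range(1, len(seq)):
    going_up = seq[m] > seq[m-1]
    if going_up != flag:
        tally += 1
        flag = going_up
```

Count direction changes in [1, 8, 2, 6, 9, 8, 10, 10, 1]
`tally` takes the values: 0 → 1 → 2 → 3 → 4 → 5

Answer: 5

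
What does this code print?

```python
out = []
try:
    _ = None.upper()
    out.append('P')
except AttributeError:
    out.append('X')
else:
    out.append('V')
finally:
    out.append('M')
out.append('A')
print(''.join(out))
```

Execution trace: 'X' (except AttributeError) → 'M' (finally) → 'A' (after the try/except). Output: XMA

Answer: XMA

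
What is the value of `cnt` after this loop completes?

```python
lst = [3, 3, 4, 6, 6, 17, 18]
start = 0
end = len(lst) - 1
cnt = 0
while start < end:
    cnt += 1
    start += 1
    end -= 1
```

Iterations until pointers meet (list length 7)
`cnt` takes the values: 0 → 1 → 2 → 3

Answer: 3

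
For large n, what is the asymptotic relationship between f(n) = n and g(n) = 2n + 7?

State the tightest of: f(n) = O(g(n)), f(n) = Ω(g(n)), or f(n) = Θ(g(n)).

n vs 2n + 7: f(n) = Θ(g(n)) — they are asymptotically equivalent (constant factors don't affect Θ).

Answer: f(n) = Θ(g(n)) — they are asymptotically equivalent (constant factors don't affect Θ).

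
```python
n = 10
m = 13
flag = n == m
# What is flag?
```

Trace:
`n = 10` → n = 10
`m = 13` → m = 13
`flag = n == m` → flag = False
So flag = False

Answer: False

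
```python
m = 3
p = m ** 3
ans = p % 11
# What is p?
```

Trace:
`m = 3` → m = 3
`p = m ** 3` → p = 27
`ans = p % 11` → ans = 5
So p = 27

Answer: 27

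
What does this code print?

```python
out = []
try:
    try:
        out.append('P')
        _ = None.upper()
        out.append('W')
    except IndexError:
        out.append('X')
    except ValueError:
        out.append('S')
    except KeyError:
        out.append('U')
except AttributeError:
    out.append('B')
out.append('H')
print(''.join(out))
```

Execution trace: 'P' (try body) → 'B' (outer except AttributeError) → 'H' (after the try/except). Output: PBH

Answer: PBH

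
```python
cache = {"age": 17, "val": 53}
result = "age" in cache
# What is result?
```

Trace:
`cache = {"age": 17, "val": 53}` → cache = {'age': 17, 'val': 53}
`result = "age" in cache` → result = True
So result = True

Answer: True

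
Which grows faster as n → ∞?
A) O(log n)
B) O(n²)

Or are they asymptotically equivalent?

O(log n) vs O(n²): Higher order terms dominate.

Answer: B) O(n²) grows faster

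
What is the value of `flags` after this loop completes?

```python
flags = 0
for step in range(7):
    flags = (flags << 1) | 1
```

Build 7 consecutive 1-bits: 0b1111111
`flags` takes the values: 0 → 1 → 3 → 7 → 15 → 31 → 63 → 127

Answer: 127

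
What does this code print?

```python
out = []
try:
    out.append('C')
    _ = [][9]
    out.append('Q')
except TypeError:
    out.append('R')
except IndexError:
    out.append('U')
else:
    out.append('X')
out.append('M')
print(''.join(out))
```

Execution trace: 'C' (try body) → 'U' (except IndexError) → 'M' (after the try/except). Output: CUM

Answer: CUM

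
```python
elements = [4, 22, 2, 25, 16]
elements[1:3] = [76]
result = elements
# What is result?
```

Trace:
`elements = [4, 22, 2, 25, 16]` → elements = [4, 22, 2, 25, 16]
`elements[1:3] = [76]` → elements = [4, 76, 25, 16]
`result = elements` → result = [4, 76, 25, 16]
So result = [4, 76, 25, 16]

Answer: [4, 76, 25, 16]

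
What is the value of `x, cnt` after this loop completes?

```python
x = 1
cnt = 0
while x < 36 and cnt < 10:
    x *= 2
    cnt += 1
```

Double until >= 36 or 10 iterations
`x, cnt` takes the values: (1, 0) → (2, 0) → (2, 1) → (4, 1) → (4, 2) → (8, 2) → (8, 3) → (16, 3) → (16, 4) → (32, 4) → (32, 5) → (64, 5) → (64, 6)

Answer: 64, 6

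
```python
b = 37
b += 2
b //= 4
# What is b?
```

Trace:
`b = 37` → b = 37
`b += 2` → b = 39
`b //= 4` → b = 9
So b = 9

Answer: 9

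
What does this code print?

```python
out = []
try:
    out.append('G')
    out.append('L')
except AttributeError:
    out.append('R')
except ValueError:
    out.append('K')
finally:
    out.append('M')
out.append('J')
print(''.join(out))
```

Execution trace: 'G' (try body) → 'L' (try body, no exception) → 'M' (finally) → 'J' (after the try/except). Output: GLMJ

Answer: GLMJ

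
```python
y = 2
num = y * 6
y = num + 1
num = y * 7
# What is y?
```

Trace:
`y = 2` → y = 2
`num = y * 6` → num = 12
`y = num + 1` → y = 13
`num = y * 7` → num = 91
So y = 13

Answer: 13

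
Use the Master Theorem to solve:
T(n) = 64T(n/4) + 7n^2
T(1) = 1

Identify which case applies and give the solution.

a=64, b=4, f(n)=7n^2. log_4(64) = 3. Since c=2 < 3, Case 1 applies: T(n) = Θ(n^log_b(a)) = O(n^3).

Answer: O(n^3) - Case 1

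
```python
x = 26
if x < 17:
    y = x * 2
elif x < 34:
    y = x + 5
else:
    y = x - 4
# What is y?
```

Trace:
`x = 26` → x = 26
`if x < 17: ...` → x < 17 is False, x < 34 is True → y = 31
So y = 31

Answer: 31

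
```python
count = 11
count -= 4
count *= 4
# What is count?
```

Trace:
`count = 11` → count = 11
`count -= 4` → count = 7
`count *= 4` → count = 28
So count = 28

Answer: 28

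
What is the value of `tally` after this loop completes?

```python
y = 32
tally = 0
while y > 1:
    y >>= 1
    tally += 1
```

Count right shifts until 1
`tally` takes the values: 0 → 1 → 2 → 3 → 4 → 5

Answer: 5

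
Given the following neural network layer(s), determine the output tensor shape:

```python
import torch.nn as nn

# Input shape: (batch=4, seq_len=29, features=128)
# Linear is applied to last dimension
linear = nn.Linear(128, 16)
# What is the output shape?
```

Input: (4, 29, 128) -> Output: (4, 29, 16)

Answer: (4, 29, 16)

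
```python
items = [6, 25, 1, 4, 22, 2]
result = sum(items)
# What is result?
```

Trace:
`items = [6, 25, 1, 4, 22, 2]` → items = [6, 25, 1, 4, 22, 2]
`result = sum(items)` → result = 60
So result = 60

Answer: 60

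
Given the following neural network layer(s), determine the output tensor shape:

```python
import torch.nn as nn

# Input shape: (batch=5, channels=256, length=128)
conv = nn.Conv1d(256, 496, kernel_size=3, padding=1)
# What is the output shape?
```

Input: (5, 256, 128) -> Output: (5, 496, 128)

Answer: (5, 496, 128)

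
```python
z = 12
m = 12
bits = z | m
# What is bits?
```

Trace:
`z = 12` → z = 12
`m = 12` → m = 12
`bits = z | m` → bits = 12
So bits = 12

Answer: 12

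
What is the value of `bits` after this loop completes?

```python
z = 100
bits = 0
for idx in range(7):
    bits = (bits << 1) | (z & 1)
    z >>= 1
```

Reverse lowest 7 bits of 100
`bits` takes the values: 0 → 1 → 2 → 4 → 9 → 19

Answer: 19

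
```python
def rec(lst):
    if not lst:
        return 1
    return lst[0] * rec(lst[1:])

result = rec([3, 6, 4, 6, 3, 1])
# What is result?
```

Product over [3, 6, 4, 6, 3, 1] = 3 * 6 * 4 * 6 * 3 * 1 = 1296

Answer: 1296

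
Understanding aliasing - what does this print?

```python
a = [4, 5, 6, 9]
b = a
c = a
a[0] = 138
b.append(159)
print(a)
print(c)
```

Key concept: multiple aliases.
Step by step:
`a = [4, 5, 6, 9]` → a = [4, 5, 6, 9]
`b = a` → b = [4, 5, 6, 9] (same object as a)
`c = a` → c = [4, 5, 6, 9] (same object as a, b)
`a[0] = 138` → a = [138, 5, 6, 9] (same object as b, c); b = [138, 5, 6, 9] (same object as a, c); c = [138, 5, 6, 9] (same object as a, b)
`b.append(159)` → a = [138, 5, 6, 9, 159] (same object as b, c); b = [138, 5, 6, 9, 159] (same object as a, c); c = [138, 5, 6, 9, 159] (same object as a, b)
`print(a)` → prints [138, 5, 6, 9, 159]
`print(c)` → prints [138, 5, 6, 9, 159]

Answer:
[138, 5, 6, 9, 159]
[138, 5, 6, 9, 159]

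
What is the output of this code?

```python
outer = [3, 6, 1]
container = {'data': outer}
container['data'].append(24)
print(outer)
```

Key concept: dict holds reference to list.
Step by step:
`outer = [3, 6, 1]` → outer = [3, 6, 1]
`container = {'data': outer}` → container = {'data': [3, 6, 1]}
`container['data'].append(24)` → outer = [3, 6, 1, 24]; container = {'data': [3, 6, 1, 24]}
`print(outer)` → prints [3, 6, 1, 24]

Answer: [3, 6, 1, 24]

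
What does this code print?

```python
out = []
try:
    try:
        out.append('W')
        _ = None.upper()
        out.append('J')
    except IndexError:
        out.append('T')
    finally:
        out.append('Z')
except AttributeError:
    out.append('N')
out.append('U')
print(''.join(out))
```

Execution trace: 'W' (try body) → 'Z' (finally) → 'N' (outer except AttributeError) → 'U' (after the try/except). Output: WZNU

Answer: WZNU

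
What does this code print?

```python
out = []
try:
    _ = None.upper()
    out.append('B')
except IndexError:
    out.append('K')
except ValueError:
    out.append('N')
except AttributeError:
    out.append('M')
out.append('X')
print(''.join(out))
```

Execution trace: 'M' (except AttributeError) → 'X' (after the try/except). Output: MX

Answer: MX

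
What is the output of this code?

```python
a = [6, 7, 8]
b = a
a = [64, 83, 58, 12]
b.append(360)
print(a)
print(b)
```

Key concept: rebinding vs mutation: a is rebound to a new list, b still points at the original.
Step by step:
`a = [6, 7, 8]` → a = [6, 7, 8]
`b = a` → b = [6, 7, 8] (same object as a)
`a = [64, 83, 58, 12]` → a = [64, 83, 58, 12]
`b.append(360)` → b = [6, 7, 8, 360]
`print(a)` → prints [64, 83, 58, 12]
`print(b)` → prints [6, 7, 8, 360]

Answer:
[64, 83, 58, 12]
[6, 7, 8, 360]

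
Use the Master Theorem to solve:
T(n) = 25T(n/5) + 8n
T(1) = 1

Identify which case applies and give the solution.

a=25, b=5, f(n)=8n. log_5(25) = 2. Since c=1 < 2, Case 1 applies: T(n) = Θ(n^log_b(a)) = O(n^2).

Answer: O(n^2) - Case 1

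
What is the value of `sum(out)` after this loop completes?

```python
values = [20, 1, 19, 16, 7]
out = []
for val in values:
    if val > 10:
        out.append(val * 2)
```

Sum of doubled values > 10
`out` takes the values: [] → [40] → [40, 38] → [40, 38, 32]
So `sum(out)` = 110

Answer: 110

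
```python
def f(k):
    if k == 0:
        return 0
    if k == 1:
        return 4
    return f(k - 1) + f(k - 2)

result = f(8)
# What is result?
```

Build up from base cases: f(0)=0, f(1)=4, f(2)=4, f(3)=8, f(4)=12, f(5)=20, f(6)=32, ..., f(8)=84

Answer: 84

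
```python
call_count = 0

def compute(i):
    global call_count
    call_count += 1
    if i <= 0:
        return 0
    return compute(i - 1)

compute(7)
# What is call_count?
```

Linear recursion stepping by 1: 8 calls from i=7 down to ≤0.

Answer: 8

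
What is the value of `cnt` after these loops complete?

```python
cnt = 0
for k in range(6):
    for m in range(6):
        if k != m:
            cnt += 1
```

6² - 6 (exclude diagonal)
`cnt` takes the values: 0 → 1 → 2 → 3 → 4 → 5 → 6 → 7 → 8 → 9 → 10 → 11 → 12 → 13 → 14 → 15 → 16 → 17 → 18 → 19 → 20 → 21 → 22 → 23 → 24 → 25 → 26 → 27 → 28 → 29 → 30

Answer: 30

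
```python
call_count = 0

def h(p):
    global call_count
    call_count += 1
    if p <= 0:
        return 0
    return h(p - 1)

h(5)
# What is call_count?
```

Linear recursion stepping by 1: 6 calls from p=5 down to ≤0.

Answer: 6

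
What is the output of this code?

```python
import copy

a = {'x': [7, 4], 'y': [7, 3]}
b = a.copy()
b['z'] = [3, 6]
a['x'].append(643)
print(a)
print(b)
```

Key concept: shallow copy of dict with mutable values.
Step by step:
`a = {'x': [7, 4], 'y': [7, 3]}` → a = {'x': [7, 4], 'y': [7, 3]}
`b = a.copy()` → b = {'x': [7, 4], 'y': [7, 3]}
`b['z'] = [3, 6]` → b = {'x': [7, 4], 'y': [7, 3], 'z': [3, 6]}
`a['x'].append(643)` → a = {'x': [7, 4, 643], 'y': [7, 3]}; b = {'x': [7, 4, 643], 'y': [7, 3], 'z': [3, 6]}
`print(a)` → prints {'x': [7, 4, 643], 'y': [7, 3]}
`print(b)` → prints {'x': [7, 4, 643], 'y': [7, 3], 'z': [3, 6]}

Answer:
{'x': [7, 4, 643], 'y': [7, 3]}
{'x': [7, 4, 643], 'y': [7, 3], 'z': [3, 6]}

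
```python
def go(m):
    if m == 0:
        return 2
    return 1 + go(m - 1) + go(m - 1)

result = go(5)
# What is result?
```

go(m) = 1 + 2·go(m-1), go(0)=2. Closed form: (2+1)·2^5 - 1 = 95.

Answer: 95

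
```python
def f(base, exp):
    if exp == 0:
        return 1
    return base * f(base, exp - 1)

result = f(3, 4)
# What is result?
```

f(3, 4) = 3 * 3 * 3 * 3 = 81

Answer: 81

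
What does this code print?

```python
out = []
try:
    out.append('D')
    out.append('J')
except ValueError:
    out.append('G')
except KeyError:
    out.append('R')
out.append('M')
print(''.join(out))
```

Execution trace: 'D' (try body) → 'J' (try body, no exception) → 'M' (after the try/except). Output: DJM

Answer: DJM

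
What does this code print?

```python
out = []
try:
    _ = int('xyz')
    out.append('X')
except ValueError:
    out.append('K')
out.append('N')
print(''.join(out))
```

Execution trace: 'K' (except ValueError) → 'N' (after the try/except). Output: KN

Answer: KN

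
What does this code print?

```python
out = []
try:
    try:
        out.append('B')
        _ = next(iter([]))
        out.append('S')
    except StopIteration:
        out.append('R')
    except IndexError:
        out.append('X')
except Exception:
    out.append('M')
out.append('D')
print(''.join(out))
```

Execution trace: 'B' (inner try body) → 'R' (inner except StopIteration) → 'D' (after the try/except). Output: BRD

Answer: BRD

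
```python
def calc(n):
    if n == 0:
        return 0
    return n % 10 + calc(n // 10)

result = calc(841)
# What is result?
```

Sum of digits of 841: 1 + 4 + 8 = 13

Answer: 13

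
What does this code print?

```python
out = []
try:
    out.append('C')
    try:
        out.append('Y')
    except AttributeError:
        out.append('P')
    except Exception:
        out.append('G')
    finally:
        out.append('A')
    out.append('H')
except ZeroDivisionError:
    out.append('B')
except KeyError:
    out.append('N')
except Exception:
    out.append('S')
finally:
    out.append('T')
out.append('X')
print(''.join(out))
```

Execution trace: 'C' (try body) → 'Y' (inner try body, no exception) → 'A' (inner finally) → 'H' (try body, no exception) → 'T' (finally) → 'X' (after the try/except). Output: CYAHTX

Answer: CYAHTX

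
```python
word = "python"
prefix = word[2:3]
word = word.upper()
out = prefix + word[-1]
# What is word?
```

Trace:
`word = "python"` → word = 'python'
`prefix = word[2:3]` → prefix = 't'
`word = word.upper()` → word = 'PYTHON'
`out = prefix + word[-1]` → out = 'tN'
So word = 'PYTHON'

Answer: 'PYTHON'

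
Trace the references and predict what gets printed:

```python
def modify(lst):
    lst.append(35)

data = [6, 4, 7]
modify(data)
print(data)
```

Key concept: function modifies passed list.
Step by step:
`data = [6, 4, 7]` → data = [6, 4, 7]
`modify(data)` → data = [6, 4, 7, 35]
`print(data)` → prints [6, 4, 7, 35]

Answer: [6, 4, 7, 35]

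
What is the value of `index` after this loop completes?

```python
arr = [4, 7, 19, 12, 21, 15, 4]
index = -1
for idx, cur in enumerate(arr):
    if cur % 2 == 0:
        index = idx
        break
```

First even number index in [4, 7, 19, 12, 21, 15, 4]
`index` takes the values: -1 → 0

Answer: 0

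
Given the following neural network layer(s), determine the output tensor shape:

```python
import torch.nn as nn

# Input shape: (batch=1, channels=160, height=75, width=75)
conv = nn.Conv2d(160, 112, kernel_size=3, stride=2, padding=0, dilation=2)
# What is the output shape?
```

Input: (1, 160, 75, 75) -> Output: (1, 112, 36, 36)

Answer: (1, 112, 36, 36)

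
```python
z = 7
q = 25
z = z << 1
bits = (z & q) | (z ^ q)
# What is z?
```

Trace:
`z = 7` → z = 7
`q = 25` → q = 25
`z = z << 1` → z = 14
`bits = (z & q) | (z ^ q)` → bits = 31
So z = 14

Answer: 14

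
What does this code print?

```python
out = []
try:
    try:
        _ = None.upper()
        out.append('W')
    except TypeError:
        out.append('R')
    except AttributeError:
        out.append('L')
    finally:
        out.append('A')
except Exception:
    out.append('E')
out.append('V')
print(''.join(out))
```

Execution trace: 'L' (inner except AttributeError) → 'A' (inner finally) → 'V' (after the try/except). Output: LAV

Answer: LAV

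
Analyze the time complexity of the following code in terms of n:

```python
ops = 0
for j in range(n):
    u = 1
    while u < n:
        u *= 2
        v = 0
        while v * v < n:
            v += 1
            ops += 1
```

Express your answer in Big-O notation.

Each loop level contributes: n × log n × √n. Multiplying the contributions gives O(n√n log n).

Answer: O(n√n log n)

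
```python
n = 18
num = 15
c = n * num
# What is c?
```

Trace:
`n = 18` → n = 18
`num = 15` → num = 15
`c = n * num` → c = 270
So c = 270

Answer: 270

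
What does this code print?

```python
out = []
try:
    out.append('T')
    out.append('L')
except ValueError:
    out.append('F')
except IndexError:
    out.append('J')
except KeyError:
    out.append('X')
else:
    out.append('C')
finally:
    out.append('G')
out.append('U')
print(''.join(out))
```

Execution trace: 'T' (try body) → 'L' (try body, no exception) → 'C' (else) → 'G' (finally) → 'U' (after the try/except). Output: TLCGU

Answer: TLCGU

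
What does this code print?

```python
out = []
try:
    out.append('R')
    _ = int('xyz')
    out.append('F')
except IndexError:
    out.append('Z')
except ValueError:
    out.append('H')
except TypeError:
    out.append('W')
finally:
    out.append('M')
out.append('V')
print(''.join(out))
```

Execution trace: 'R' (try body) → 'H' (except ValueError) → 'M' (finally) → 'V' (after the try/except). Output: RHMV

Answer: RHMV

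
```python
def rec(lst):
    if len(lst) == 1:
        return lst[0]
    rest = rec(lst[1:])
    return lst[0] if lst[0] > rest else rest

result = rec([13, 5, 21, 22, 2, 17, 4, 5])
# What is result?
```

Recursive max over [13, 5, 21, 22, 2, 17, 4, 5] = 22

Answer: 22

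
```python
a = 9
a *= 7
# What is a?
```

Trace:
`a = 9` → a = 9
`a *= 7` → a = 63
So a = 63

Answer: 63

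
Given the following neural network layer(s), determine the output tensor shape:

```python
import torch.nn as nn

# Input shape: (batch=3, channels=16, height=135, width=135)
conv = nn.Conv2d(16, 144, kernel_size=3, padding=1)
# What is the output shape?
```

Input: (3, 16, 135, 135) -> Output: (3, 144, 135, 135)

Answer: (3, 144, 135, 135)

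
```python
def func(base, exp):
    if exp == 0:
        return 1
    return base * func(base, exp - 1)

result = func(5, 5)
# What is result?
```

func(5, 5) = 5 * 5 * 5 * 5 * 5 = 3125

Answer: 3125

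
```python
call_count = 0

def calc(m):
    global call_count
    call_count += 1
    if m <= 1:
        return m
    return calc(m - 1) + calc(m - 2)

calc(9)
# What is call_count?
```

Calls(m) = 1 + Calls(m-1) + Calls(m-2); Calls(0)=Calls(1)=1. For m=9 this gives 109.

Answer: 109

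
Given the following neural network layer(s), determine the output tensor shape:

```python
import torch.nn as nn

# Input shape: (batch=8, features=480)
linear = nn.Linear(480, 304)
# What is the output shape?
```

Input: (8, 480) -> Output: (8, 304)

Answer: (8, 304)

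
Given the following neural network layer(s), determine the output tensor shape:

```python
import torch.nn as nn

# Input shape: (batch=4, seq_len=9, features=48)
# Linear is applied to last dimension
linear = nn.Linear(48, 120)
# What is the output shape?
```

Input: (4, 9, 48) -> Output: (4, 9, 120)

Answer: (4, 9, 120)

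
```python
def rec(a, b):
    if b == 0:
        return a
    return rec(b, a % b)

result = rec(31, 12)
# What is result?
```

rec(31, 12) -> rec(12, 7) -> rec(7, 5) -> rec(5, 2) -> rec(2, 1) -> rec(1, 0) -> 1

Answer: 1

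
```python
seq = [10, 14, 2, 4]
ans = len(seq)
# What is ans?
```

Trace:
`seq = [10, 14, 2, 4]` → seq = [10, 14, 2, 4]
`ans = len(seq)` → ans = 4
So ans = 4

Answer: 4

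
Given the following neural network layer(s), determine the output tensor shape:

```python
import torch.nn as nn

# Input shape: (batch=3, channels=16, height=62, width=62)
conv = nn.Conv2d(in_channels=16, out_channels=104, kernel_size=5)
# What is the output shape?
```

Input: (3, 16, 62, 62) -> Output: (3, 104, 58, 58)

Answer: (3, 104, 58, 58)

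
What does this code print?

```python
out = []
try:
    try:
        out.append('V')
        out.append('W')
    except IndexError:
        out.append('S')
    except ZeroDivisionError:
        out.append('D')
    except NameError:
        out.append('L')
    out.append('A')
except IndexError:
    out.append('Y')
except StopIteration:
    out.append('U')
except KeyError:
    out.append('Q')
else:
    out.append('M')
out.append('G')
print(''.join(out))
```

Execution trace: 'V' (inner try body) → 'W' (inner try body, no exception) → 'A' (try body, no exception) → 'M' (else) → 'G' (after the try/except). Output: VWAMG

Answer: VWAMG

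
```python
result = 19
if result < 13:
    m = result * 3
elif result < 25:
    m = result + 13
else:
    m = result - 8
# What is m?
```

Trace:
`result = 19` → result = 19
`if result < 13: ...` → result < 13 is False, result < 25 is True → m = 32
So m = 32

Answer: 32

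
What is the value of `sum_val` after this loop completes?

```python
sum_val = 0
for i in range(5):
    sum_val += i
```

Sum of 0 to 4 = 10
`sum_val` takes the values: 0 → 1 → 3 → 6 → 10

Answer: 10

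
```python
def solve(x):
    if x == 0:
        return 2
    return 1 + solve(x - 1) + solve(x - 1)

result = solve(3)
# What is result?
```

solve(x) = 1 + 2·solve(x-1), solve(0)=2. Closed form: (2+1)·2^3 - 1 = 23.

Answer: 23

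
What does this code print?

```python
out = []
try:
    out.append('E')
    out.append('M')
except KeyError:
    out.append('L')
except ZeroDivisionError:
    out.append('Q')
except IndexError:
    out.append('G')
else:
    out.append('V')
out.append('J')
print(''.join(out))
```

Execution trace: 'E' (try body) → 'M' (try body, no exception) → 'V' (else) → 'J' (after the try/except). Output: EMVJ

Answer: EMVJ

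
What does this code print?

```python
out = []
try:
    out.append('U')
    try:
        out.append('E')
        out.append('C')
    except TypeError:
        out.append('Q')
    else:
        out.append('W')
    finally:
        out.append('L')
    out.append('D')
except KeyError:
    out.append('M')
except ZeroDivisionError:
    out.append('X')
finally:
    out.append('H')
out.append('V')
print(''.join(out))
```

Execution trace: 'U' (try body) → 'E' (inner try body) → 'C' (inner try body, no exception) → 'W' (inner else) → 'L' (inner finally) → 'D' (try body, no exception) → 'H' (finally) → 'V' (after the try/except). Output: UECWLDHV

Answer: UECWLDHV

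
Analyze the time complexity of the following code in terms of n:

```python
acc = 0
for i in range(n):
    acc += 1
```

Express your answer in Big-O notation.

Each loop level contributes: n. Multiplying the contributions gives O(n).

Answer: O(n)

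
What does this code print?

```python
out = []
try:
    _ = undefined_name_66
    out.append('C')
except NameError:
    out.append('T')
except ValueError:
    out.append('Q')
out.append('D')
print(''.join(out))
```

Execution trace: 'T' (except NameError) → 'D' (after the try/except). Output: TD

Answer: TD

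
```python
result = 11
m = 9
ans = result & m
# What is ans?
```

Trace:
`result = 11` → result = 11
`m = 9` → m = 9
`ans = result & m` → ans = 9
So ans = 9

Answer: 9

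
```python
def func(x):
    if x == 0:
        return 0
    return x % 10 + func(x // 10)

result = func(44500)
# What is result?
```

Sum of digits of 44500: 0 + 0 + 5 + 4 + 4 = 13

Answer: 13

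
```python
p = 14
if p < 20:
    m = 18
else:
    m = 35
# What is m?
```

Trace:
`p = 14` → p = 14
`if p < 20: ...` → p < 20 is True → m = 18
So m = 18

Answer: 18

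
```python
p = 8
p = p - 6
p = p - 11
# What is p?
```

Trace:
`p = 8` → p = 8
`p = p - 6` → p = 2
`p = p - 11` → p = -9
So p = -9

Answer: -9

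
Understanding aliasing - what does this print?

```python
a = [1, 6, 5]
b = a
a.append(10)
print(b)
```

Key concept: basic list aliasing.
Step by step:
`a = [1, 6, 5]` → a = [1, 6, 5]
`b = a` → b = [1, 6, 5] (same object as a)
`a.append(10)` → a = [1, 6, 5, 10] (same object as b); b = [1, 6, 5, 10] (same object as a)
`print(b)` → prints [1, 6, 5, 10]

Answer: [1, 6, 5, 10]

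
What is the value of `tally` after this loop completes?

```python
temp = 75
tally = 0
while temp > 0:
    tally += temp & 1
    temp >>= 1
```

Count set bits in 75 (binary: 0b1001011)
`tally` takes the values: 0 → 1 → 2 → 3 → 4

Answer: 4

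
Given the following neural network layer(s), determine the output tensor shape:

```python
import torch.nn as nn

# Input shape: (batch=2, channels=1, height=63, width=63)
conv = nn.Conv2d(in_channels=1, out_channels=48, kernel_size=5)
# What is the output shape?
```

Input: (2, 1, 63, 63) -> Output: (2, 48, 59, 59)

Answer: (2, 48, 59, 59)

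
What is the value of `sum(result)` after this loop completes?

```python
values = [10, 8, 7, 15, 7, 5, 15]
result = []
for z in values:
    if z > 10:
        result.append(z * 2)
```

Sum of doubled values > 10
`result` takes the values: [] → [30] → [30, 30]
So `sum(result)` = 60

Answer: 60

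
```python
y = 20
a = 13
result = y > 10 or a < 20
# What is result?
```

Trace:
`y = 20` → y = 20
`a = 13` → a = 13
`result = y > 10 or a < 20` → result = True
So result = True

Answer: True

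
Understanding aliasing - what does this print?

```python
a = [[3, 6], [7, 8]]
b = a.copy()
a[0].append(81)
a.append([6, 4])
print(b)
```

Key concept: shallow copy with nested lists.
Step by step:
`a = [[3, 6], [7, 8]]` → a = [[3, 6], [7, 8]]
`b = a.copy()` → b = [[3, 6], [7, 8]]
`a[0].append(81)` → a = [[3, 6, 81], [7, 8]]; b = [[3, 6, 81], [7, 8]]
`a.append([6, 4])` → a = [[3, 6, 81], [7, 8], [6, 4]]
`print(b)` → prints [[3, 6, 81], [7, 8]]

Answer: [[3, 6, 81], [7, 8]]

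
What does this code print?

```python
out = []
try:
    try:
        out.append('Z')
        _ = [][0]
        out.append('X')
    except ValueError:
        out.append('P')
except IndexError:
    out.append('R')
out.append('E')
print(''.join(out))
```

Execution trace: 'Z' (try body) → 'R' (outer except IndexError) → 'E' (after the try/except). Output: ZRE

Answer: ZRE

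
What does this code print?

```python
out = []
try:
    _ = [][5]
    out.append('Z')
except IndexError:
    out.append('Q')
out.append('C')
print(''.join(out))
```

Execution trace: 'Q' (except IndexError) → 'C' (after the try/except). Output: QC

Answer: QC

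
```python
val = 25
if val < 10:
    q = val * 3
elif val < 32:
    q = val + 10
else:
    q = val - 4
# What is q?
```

Trace:
`val = 25` → val = 25
`if val < 10: ...` → val < 10 is False, val < 32 is True → q = 35
So q = 35

Answer: 35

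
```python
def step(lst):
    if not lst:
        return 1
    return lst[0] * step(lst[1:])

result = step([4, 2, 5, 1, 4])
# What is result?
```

Product over [4, 2, 5, 1, 4] = 4 * 2 * 5 * 1 * 4 = 160

Answer: 160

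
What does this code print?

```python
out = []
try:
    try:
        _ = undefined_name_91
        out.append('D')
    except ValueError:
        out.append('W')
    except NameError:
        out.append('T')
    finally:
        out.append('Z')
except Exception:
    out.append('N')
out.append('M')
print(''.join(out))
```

Execution trace: 'T' (inner except NameError) → 'Z' (inner finally) → 'M' (after the try/except). Output: TZM

Answer: TZM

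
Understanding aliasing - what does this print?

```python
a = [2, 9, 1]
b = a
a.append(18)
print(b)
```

Key concept: basic list aliasing.
Step by step:
`a = [2, 9, 1]` → a = [2, 9, 1]
`b = a` → b = [2, 9, 1] (same object as a)
`a.append(18)` → a = [2, 9, 1, 18] (same object as b); b = [2, 9, 1, 18] (same object as a)
`print(b)` → prints [2, 9, 1, 18]

Answer: [2, 9, 1, 18]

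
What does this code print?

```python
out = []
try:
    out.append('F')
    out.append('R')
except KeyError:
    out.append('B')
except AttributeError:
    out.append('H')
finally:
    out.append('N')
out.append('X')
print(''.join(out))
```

Execution trace: 'F' (try body) → 'R' (try body, no exception) → 'N' (finally) → 'X' (after the try/except). Output: FRNX

Answer: FRNX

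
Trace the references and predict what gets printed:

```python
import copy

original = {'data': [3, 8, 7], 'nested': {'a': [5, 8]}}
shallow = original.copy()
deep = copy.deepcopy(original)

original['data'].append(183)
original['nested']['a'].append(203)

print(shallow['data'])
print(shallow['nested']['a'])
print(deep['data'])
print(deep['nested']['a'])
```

Key concept: comparing shallow vs deep copy.
Step by step:
`original = {'data': [3, 8, 7], 'nested': {'a': [5, 8]}}` → original = {'data': [3, 8, 7], 'nested': {'a': [5, 8]}}
`shallow = original.copy()` → shallow = {'data': [3, 8, 7], 'nested': {'a': [5, 8]}}
`deep = copy.deepcopy(original)` → deep = {'data': [3, 8, 7], 'nested': {'a': [5, 8]}}
`original['data'].append(183)` → original = {'data': [3, 8, 7, 183], 'nested': {'a': [5, 8]}}; shallow = {'data': [3, 8, 7, 183], 'nested': {'a': [5, 8]}}
`original['nested']['a'].append(203)` → original = {'data': [3, 8, 7, 183], 'nested': {'a': [5, 8, 203]}}; shallow = {'data': [3, 8, 7, 183], 'nested': {'a': [5, 8, 203]}}
`print(shallow['data'])` → prints [3, 8, 7, 183]
`print(shallow['nested']['a'])` → prints [5, 8, 203]
`print(deep['data'])` → prints [3, 8, 7]
`print(deep['nested']['a'])` → prints [5, 8]

Answer:
[3, 8, 7, 183]
[5, 8, 203]
[3, 8, 7]
[5, 8]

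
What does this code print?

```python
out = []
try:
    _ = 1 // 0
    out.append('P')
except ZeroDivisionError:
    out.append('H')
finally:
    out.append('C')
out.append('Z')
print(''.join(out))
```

Execution trace: 'H' (except ZeroDivisionError) → 'C' (finally) → 'Z' (after the try/except). Output: HCZ

Answer: HCZ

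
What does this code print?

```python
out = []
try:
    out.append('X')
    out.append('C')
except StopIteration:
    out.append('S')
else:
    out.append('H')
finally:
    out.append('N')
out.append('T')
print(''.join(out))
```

Execution trace: 'X' (try body) → 'C' (try body, no exception) → 'H' (else) → 'N' (finally) → 'T' (after the try/except). Output: XCHNT

Answer: XCHNT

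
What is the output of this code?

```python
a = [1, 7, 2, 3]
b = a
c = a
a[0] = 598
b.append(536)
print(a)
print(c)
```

Key concept: multiple aliases.
Step by step:
`a = [1, 7, 2, 3]` → a = [1, 7, 2, 3]
`b = a` → b = [1, 7, 2, 3] (same object as a)
`c = a` → c = [1, 7, 2, 3] (same object as a, b)
`a[0] = 598` → a = [598, 7, 2, 3] (same object as b, c); b = [598, 7, 2, 3] (same object as a, c); c = [598, 7, 2, 3] (same object as a, b)
`b.append(536)` → a = [598, 7, 2, 3, 536] (same object as b, c); b = [598, 7, 2, 3, 536] (same object as a, c); c = [598, 7, 2, 3, 536] (same object as a, b)
`print(a)` → prints [598, 7, 2, 3, 536]
`print(c)` → prints [598, 7, 2, 3, 536]

Answer:
[598, 7, 2, 3, 536]
[598, 7, 2, 3, 536]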